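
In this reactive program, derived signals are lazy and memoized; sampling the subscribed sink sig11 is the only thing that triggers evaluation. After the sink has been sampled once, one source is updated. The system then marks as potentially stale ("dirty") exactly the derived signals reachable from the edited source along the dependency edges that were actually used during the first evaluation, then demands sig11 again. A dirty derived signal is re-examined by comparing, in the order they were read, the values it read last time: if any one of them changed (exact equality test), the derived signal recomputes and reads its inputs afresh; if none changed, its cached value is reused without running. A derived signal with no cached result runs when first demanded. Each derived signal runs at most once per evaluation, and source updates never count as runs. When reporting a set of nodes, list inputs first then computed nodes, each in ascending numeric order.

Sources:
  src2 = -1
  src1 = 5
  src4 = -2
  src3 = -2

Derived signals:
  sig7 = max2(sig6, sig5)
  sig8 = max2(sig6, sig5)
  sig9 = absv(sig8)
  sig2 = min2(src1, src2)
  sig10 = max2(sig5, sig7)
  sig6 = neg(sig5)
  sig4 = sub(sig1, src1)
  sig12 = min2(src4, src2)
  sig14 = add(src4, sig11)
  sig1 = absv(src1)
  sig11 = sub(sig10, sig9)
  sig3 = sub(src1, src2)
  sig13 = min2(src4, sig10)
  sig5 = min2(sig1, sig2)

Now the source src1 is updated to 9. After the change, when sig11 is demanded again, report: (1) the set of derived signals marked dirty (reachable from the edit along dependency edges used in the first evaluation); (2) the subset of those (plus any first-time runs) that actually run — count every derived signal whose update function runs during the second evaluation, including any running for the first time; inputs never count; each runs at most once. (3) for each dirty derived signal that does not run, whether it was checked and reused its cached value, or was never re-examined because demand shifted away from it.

The edit dirties: sig1, sig2, sig5, sig6, sig7, sig8, sig9, sig10, sig11.
3 derived signals run: sig1, sig2, sig5.
Cache hits after checking: sig6, sig7, sig8, sig9, sig10, sig11.
Note where the cutoff bites: sig6 is checked, finds nothing changed, and keeps its cache.

First demand of the output computes:
  sig1 = absv(5) = 5
  sig2 = min2(5, -1) = -1
  sig5 = min2(5, -1) = -1
  sig6 = neg(-1) = 1
  sig7 = max2(1, -1) = 1
  sig8 = max2(1, -1) = 1
  sig9 = absv(1) = 1
  sig10 = max2(-1, 1) = 1
  sig11 = sub(1, 1) = 0

After the edit, cleaning proceeds:
  sig1: a read changed (src1 5->9) — executes, giving 9.
  sig2: a read changed (src1 5->9) — executes, giving -1 — identical to its old value.
  sig5: a read changed (sig1 5->9) — executes, giving -1 — identical to its old value.
  sig6: dirty, but its reads are unchanged (sig5 unchanged); cached 1 stands.
  sig7: dirty, but its reads are unchanged (sig6 unchanged, sig5 unchanged); cached 1 stands.
  sig8: dirty, but its reads are unchanged (sig6 unchanged, sig5 unchanged); cached 1 stands.
  sig9: dirty, but its reads are unchanged (sig8 unchanged); cached 1 stands.
  sig10: dirty, but its reads are unchanged (sig5 unchanged, sig7 unchanged); cached 1 stands.
  sig11: dirty, but its reads are unchanged (sig10 unchanged, sig9 unchanged); cached 0 stands.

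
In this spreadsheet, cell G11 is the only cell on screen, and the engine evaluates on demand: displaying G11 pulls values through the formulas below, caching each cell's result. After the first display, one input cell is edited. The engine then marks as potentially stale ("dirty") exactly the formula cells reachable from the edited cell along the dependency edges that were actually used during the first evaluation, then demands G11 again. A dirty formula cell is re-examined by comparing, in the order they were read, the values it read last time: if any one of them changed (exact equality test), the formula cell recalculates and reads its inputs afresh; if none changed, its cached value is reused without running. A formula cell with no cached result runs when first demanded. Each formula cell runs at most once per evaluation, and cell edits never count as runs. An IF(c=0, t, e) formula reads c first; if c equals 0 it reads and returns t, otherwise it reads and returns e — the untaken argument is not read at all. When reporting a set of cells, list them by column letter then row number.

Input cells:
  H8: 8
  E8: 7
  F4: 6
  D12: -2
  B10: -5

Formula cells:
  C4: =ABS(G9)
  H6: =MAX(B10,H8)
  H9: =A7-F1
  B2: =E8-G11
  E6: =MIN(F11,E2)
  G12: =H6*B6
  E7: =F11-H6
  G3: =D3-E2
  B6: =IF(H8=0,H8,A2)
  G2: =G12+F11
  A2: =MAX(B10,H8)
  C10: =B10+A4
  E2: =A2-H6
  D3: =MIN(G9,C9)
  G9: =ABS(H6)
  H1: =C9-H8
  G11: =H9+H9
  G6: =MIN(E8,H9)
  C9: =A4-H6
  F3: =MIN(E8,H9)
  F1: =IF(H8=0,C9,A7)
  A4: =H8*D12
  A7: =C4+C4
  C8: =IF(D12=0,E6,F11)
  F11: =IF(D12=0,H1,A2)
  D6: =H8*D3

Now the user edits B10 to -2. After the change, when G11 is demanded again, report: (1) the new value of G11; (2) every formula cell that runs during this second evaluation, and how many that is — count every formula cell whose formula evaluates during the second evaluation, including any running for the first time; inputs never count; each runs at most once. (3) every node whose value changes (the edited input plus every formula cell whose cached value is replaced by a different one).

Initial pass — values computed on the first demand:
  H6 = MAX(-5, 8) = 8
  G9 = ABS(8) = 8
  C4 = ABS(8) = 8
  A7 = 8 + 8 = 16
  F1 = IF(H8=0: H8=8 -> else branch A7) = 16
  H9 = 16 - 16 = 0
  G11 = 0 + 0 = 0

Second demand — change propagation:
  H6: re-runs because B10 -5->-2; new result 8 (unchanged).
  G9: re-examined; everything it read last time is the same (H6 unchanged) — cache 8 kept, no run.
  C4: re-examined; everything it read last time is the same (G9 unchanged) — cache 8 kept, no run.
  A7: re-examined; everything it read last time is the same (C4 unchanged, C4 unchanged) — cache 16 kept, no run.
  F1: re-examined; everything it read last time is the same (H8 unchanged, A7 unchanged) — cache 16 kept, no run.
  H9: re-examined; everything it read last time is the same (A7 unchanged, F1 unchanged) — cache 0 kept, no run.
  G11: re-examined; everything it read last time is the same (H9 unchanged, H9 unchanged) — cache 0 kept, no run.

The important point: H6 recomputes to an identical value, and the output ends up unchanged.

G11 now evaluates to 0.
Run set: H6 (1 run).
Changed values: B10.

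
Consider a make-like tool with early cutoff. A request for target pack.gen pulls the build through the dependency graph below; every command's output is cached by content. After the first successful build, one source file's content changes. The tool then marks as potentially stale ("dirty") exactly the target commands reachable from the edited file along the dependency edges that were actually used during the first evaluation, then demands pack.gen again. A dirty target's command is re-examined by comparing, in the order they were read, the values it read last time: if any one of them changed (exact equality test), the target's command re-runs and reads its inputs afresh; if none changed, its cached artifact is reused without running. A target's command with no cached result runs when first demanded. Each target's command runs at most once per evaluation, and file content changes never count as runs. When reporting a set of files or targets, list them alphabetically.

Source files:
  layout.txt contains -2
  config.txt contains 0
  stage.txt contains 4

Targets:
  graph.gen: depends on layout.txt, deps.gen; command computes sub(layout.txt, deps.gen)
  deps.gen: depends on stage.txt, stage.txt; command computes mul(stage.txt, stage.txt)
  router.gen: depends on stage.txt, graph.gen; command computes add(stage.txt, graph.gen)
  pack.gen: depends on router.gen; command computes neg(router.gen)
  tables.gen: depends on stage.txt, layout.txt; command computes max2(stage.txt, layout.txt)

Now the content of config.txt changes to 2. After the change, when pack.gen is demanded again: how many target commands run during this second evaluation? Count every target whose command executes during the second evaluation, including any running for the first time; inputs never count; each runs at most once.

0 target commands run: none.
Note the shortcut — nothing in the graph depends on config.txt at all, so no recomputation happens.

First demand of the output computes:
  deps.gen = mul(4, 4) = 16
  graph.gen = sub(-2, 16) = -18
  router.gen = add(4, -18) = -14
  pack.gen = neg(-14) = 14

After the edit, cleaning proceeds:
  no node depends on config.txt at all; the second demand re-runs nothing.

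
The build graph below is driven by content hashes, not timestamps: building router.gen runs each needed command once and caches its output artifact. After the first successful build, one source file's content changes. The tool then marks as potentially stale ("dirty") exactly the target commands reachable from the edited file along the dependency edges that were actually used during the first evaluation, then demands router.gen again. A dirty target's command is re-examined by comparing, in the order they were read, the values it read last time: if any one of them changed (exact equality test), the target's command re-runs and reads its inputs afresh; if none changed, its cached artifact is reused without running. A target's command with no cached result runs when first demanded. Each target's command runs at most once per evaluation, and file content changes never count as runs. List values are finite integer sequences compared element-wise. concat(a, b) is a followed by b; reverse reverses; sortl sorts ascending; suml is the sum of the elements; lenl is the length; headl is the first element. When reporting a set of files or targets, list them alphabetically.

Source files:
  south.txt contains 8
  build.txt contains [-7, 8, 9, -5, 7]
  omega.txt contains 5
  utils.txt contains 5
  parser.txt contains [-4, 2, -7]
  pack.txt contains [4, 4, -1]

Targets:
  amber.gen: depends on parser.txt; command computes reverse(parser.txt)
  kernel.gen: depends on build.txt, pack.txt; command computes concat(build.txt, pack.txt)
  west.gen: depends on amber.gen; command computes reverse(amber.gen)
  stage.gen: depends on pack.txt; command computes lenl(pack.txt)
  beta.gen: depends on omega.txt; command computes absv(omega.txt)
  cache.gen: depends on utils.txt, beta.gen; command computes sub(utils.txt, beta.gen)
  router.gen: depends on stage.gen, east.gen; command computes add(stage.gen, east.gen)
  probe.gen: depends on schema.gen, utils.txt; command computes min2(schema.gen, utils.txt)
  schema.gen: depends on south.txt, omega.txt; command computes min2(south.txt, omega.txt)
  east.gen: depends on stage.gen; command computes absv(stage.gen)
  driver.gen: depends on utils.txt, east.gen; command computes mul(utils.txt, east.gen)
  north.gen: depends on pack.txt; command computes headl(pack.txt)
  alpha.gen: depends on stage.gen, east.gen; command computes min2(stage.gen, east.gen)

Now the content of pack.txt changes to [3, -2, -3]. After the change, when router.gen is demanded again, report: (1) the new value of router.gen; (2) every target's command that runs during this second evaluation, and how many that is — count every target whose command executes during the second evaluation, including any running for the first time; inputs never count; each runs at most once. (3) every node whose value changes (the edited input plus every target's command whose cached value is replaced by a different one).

router.gen now evaluates to 6.
Run set: stage.gen (1 run).
Changed values: pack.txt.
The important point: stage.gen recomputes to an identical value, and the output ends up unchanged.

Initial pass — values computed on the first demand:
  stage.gen = lenl([4, 4, -1]) = 3
  east.gen = absv(3) = 3
  router.gen = add(3, 3) = 6

Second demand — change propagation:
  stage.gen: re-runs because pack.txt [4, 4, -1]->[3, -2, -3]; new result 3 (unchanged).
  east.gen: re-examined; everything it read last time is the same (stage.gen unchanged) — cache 3 kept, no run.
  router.gen: re-examined; everything it read last time is the same (stage.gen unchanged, east.gen unchanged) — cache 6 kept, no run.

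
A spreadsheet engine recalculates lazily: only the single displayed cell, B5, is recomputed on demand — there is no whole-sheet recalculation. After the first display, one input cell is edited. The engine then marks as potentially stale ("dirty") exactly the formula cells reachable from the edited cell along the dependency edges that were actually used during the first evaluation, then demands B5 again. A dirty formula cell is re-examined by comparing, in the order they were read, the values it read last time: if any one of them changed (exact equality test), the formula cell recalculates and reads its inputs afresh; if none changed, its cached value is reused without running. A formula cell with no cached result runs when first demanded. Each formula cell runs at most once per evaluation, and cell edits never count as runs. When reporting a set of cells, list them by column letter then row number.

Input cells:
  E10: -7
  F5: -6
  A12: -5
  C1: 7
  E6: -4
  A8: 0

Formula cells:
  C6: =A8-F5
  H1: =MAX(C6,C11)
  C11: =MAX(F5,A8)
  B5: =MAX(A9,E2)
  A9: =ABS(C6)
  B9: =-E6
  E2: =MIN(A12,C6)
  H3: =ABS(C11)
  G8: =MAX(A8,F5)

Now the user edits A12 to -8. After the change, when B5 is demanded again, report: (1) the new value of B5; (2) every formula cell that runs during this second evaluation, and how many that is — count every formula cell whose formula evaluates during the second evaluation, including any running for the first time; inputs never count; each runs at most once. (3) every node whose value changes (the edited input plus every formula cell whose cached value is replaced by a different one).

First evaluation (everything demanded from the output):
  C6 = 0 - -6 = 6
  A9 = ABS(6) = 6
  E2 = MIN(-5, 6) = -5
  B5 = MAX(6, -5) = 6

Propagation after the edit:
  E2: runs — A12 -5->-8; result -8.
  B5: runs — E2 -5->-8; result 6 (same value as before).

New value of B5: 6.
Formula cells that run: B5, E2 — 2 in total.
Values that change: A12, E2.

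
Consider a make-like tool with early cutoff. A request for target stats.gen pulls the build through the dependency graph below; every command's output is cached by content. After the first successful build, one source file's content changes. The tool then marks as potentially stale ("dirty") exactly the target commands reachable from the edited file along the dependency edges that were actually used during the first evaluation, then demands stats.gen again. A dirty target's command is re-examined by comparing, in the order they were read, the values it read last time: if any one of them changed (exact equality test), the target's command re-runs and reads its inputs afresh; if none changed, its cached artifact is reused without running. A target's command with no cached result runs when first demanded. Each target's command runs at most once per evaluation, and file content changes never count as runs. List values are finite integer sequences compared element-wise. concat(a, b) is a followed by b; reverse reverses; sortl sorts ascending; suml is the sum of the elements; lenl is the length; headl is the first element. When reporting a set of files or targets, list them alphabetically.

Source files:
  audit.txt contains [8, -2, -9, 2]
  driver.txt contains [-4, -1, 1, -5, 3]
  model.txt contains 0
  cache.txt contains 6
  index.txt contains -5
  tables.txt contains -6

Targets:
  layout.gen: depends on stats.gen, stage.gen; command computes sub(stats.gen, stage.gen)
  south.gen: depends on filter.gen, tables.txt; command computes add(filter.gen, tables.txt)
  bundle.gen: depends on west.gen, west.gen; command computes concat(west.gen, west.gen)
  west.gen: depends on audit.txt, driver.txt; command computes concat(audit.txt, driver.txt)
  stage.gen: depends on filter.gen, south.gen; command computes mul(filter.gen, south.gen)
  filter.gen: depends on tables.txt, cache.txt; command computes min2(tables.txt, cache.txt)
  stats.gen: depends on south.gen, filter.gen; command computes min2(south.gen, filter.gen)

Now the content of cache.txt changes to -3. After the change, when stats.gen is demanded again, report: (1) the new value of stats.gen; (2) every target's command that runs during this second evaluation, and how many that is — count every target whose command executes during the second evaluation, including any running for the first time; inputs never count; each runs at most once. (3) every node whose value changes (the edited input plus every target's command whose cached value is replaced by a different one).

Demanding stats.gen again yields -12.
1 target commands run: filter.gen.
The nodes whose values change: cache.txt.
Note the absorption at filter.gen: it re-runs yet its value is the same, leaving the output's value untouched.

First demand of the output computes:
  filter.gen = min2(-6, 6) = -6
  south.gen = add(-6, -6) = -12
  stats.gen = min2(-12, -6) = -12

After the edit, cleaning proceeds:
  filter.gen: a read changed (cache.txt 6->-3) — executes, giving -6 — identical to its old value.
  south.gen: dirty, but its reads are unchanged (filter.gen unchanged, tables.txt unchanged); cached -12 stands.
  stats.gen: dirty, but its reads are unchanged (south.gen unchanged, filter.gen unchanged); cached -12 stands.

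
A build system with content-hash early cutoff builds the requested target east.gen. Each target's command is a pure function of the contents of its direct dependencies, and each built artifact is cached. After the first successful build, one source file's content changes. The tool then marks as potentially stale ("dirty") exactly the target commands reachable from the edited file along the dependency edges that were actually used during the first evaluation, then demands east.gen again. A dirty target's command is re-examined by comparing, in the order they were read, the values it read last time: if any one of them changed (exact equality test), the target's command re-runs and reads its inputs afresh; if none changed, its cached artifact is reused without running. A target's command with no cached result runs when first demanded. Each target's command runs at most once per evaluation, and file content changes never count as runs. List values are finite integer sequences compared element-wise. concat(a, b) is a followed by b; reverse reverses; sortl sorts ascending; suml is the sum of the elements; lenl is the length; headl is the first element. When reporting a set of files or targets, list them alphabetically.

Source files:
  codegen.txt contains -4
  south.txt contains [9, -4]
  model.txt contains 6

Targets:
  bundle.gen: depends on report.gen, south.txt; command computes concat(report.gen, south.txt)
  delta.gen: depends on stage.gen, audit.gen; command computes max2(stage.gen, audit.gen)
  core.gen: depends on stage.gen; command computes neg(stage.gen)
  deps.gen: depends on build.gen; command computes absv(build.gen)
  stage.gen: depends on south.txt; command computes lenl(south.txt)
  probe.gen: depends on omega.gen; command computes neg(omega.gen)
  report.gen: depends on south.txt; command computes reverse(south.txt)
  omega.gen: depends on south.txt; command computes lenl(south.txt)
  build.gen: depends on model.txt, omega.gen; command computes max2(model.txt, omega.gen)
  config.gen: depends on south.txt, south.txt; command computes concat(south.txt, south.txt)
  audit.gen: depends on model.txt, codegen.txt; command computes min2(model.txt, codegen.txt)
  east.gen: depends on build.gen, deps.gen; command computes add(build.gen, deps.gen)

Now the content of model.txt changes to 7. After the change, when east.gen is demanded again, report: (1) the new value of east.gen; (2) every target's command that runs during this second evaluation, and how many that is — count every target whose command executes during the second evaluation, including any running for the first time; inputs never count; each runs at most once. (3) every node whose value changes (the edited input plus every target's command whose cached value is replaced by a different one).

New value of east.gen: 14.
Target commands that run: build.gen, deps.gen, east.gen — 3 in total.
Values that change: build.gen, deps.gen, east.gen, model.txt.

First evaluation (everything demanded from the output):
  omega.gen = lenl([9, -4]) = 2
  build.gen = max2(6, 2) = 6
  deps.gen = absv(6) = 6
  east.gen = add(6, 6) = 12

Propagation after the edit:
  build.gen: runs — model.txt 6->7; result 7.
  deps.gen: runs — build.gen 6->7; result 7.
  east.gen: runs — build.gen 6->7; deps.gen 6->7; result 14.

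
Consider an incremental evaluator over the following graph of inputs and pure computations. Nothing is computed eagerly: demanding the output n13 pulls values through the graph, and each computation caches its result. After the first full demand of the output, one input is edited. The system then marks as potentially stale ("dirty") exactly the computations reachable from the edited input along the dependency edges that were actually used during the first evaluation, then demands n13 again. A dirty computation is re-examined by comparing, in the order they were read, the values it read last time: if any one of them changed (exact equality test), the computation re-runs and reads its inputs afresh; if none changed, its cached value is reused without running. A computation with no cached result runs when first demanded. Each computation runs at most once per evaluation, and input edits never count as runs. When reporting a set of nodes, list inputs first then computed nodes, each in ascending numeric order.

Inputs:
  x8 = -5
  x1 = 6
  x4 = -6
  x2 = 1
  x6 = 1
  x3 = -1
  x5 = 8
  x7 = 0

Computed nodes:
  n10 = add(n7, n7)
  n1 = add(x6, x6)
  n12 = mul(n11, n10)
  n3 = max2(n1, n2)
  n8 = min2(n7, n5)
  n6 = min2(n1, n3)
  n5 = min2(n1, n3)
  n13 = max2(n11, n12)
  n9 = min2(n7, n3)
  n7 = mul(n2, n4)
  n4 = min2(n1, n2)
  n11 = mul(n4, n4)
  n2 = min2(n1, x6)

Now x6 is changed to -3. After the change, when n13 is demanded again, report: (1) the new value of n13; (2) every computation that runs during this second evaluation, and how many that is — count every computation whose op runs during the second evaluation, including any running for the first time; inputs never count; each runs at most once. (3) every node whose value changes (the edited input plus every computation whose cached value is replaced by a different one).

Initial pass — values computed on the first demand:
  n1 = add(1, 1) = 2
  n2 = min2(2, 1) = 1
  n4 = min2(2, 1) = 1
  n7 = mul(1, 1) = 1
  n10 = add(1, 1) = 2
  n11 = mul(1, 1) = 1
  n12 = mul(1, 2) = 2
  n13 = max2(1, 2) = 2

Second demand — change propagation:
  n1: re-runs because x6 1->-3; x6 1->-3; new result -6.
  n2: re-runs because n1 2->-6; x6 1->-3; new result -6.
  n4: re-runs because n1 2->-6; n2 1->-6; new result -6.
  n7: re-runs because n2 1->-6; n4 1->-6; new result 36.
  n10: re-runs because n7 1->36; n7 1->36; new result 72.
  n11: re-runs because n4 1->-6; n4 1->-6; new result 36.
  n12: re-runs because n11 1->36; n10 2->72; new result 2592.
  n13: re-runs because n11 1->36; n12 2->2592; new result 2592.

n13 now evaluates to 2592.
Run set: n1, n2, n4, n7, n10, n11, n12, n13 (8 run).
Changed values: x6, n1, n2, n4, n7, n10, n11, n12, n13.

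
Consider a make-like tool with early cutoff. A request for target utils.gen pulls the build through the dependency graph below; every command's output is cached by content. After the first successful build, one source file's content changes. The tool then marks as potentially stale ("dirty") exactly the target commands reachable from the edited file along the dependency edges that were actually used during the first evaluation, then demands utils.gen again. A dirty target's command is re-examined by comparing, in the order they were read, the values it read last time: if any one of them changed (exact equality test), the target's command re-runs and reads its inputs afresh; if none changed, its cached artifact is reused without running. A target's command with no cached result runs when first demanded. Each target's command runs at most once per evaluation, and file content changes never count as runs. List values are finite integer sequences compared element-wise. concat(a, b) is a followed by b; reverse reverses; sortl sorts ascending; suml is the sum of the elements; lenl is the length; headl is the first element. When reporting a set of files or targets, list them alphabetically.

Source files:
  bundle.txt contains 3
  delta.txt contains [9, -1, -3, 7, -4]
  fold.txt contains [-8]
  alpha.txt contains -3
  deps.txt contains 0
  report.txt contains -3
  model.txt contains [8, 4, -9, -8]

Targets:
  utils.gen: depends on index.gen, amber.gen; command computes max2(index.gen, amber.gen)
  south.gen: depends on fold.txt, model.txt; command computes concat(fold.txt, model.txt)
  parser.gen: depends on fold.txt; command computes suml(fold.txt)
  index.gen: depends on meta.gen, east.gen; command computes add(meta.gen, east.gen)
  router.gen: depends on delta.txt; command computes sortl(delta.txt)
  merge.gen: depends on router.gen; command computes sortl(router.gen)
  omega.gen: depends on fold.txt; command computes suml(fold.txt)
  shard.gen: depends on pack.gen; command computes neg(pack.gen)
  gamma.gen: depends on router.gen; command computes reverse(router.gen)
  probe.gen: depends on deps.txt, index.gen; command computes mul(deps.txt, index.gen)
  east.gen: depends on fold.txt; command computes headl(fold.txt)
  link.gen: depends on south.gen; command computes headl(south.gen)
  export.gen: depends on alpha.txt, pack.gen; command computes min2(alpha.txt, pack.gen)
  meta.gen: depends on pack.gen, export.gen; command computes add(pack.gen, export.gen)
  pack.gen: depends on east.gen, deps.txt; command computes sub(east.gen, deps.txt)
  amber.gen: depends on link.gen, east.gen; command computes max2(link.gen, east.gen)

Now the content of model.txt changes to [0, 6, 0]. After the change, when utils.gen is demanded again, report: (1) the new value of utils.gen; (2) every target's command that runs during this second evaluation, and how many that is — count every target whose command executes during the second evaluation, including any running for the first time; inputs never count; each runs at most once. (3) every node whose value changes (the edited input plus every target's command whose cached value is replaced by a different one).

Demanding utils.gen again yields -8.
2 target commands run: link.gen, south.gen.
The nodes whose values change: model.txt, south.gen.
Note the absorption at link.gen: it re-runs yet its value is the same, leaving the output's value untouched.

First demand of the output computes:
  east.gen = headl([-8]) = -8
  pack.gen = sub(-8, 0) = -8
  export.gen = min2(-3, -8) = -8
  meta.gen = add(-8, -8) = -16
  index.gen = add(-16, -8) = -24
  south.gen = concat([-8], [8, 4, -9, -8]) = [-8, 8, 4, -9, -8]
  link.gen = headl([-8, 8, 4, -9, -8]) = -8
  amber.gen = max2(-8, -8) = -8
  utils.gen = max2(-24, -8) = -8

After the edit, cleaning proceeds:
  south.gen: a read changed (model.txt [8, 4, -9, -8]->[0, 6, 0]) — executes, giving [-8, 0, 6, 0].
  link.gen: a read changed (south.gen [-8, 8, 4, -9, -8]->[-8, 0, 6, 0]) — executes, giving -8 — identical to its old value.
  amber.gen: dirty, but its reads are unchanged (link.gen unchanged, east.gen unchanged); cached -8 stands.
  utils.gen: dirty, but its reads are unchanged (index.gen unchanged, amber.gen unchanged); cached -8 stands.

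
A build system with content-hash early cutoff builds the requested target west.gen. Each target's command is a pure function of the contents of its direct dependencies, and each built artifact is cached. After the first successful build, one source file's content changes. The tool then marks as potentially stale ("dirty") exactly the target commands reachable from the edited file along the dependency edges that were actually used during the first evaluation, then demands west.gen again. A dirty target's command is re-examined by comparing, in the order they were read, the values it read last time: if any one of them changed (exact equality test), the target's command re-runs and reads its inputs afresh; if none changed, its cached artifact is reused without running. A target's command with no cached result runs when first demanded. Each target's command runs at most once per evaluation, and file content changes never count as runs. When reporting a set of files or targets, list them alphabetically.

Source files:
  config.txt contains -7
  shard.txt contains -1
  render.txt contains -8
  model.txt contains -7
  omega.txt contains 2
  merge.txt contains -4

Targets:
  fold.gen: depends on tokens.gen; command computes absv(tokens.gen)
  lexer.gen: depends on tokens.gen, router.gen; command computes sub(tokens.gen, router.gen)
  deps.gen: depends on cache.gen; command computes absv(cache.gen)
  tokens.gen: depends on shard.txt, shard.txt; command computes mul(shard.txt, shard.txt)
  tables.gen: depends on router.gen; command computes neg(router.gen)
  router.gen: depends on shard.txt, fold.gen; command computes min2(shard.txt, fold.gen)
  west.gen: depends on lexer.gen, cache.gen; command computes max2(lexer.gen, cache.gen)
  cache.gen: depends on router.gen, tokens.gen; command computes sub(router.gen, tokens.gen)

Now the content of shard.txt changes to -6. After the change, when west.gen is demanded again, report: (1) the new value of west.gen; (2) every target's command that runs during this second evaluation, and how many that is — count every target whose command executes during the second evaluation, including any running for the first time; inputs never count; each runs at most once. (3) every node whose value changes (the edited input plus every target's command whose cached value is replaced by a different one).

First evaluation (everything demanded from the output):
  tokens.gen = mul(-1, -1) = 1
  fold.gen = absv(1) = 1
  router.gen = min2(-1, 1) = -1
  cache.gen = sub(-1, 1) = -2
  lexer.gen = sub(1, -1) = 2
  west.gen = max2(2, -2) = 2

Propagation after the edit:
  tokens.gen: runs — shard.txt -1->-6; shard.txt -1->-6; result 36.
  fold.gen: runs — tokens.gen 1->36; result 36.
  router.gen: runs — shard.txt -1->-6; fold.gen 1->36; result -6.
  cache.gen: runs — router.gen -1->-6; tokens.gen 1->36; result -42.
  lexer.gen: runs — tokens.gen 1->36; router.gen -1->-6; result 42.
  west.gen: runs — lexer.gen 2->42; cache.gen -2->-42; result 42.

New value of west.gen: 42.
Target commands that run: cache.gen, fold.gen, lexer.gen, router.gen, tokens.gen, west.gen — 6 in total.
Values that change: cache.gen, fold.gen, lexer.gen, router.gen, shard.txt, tokens.gen, west.gen.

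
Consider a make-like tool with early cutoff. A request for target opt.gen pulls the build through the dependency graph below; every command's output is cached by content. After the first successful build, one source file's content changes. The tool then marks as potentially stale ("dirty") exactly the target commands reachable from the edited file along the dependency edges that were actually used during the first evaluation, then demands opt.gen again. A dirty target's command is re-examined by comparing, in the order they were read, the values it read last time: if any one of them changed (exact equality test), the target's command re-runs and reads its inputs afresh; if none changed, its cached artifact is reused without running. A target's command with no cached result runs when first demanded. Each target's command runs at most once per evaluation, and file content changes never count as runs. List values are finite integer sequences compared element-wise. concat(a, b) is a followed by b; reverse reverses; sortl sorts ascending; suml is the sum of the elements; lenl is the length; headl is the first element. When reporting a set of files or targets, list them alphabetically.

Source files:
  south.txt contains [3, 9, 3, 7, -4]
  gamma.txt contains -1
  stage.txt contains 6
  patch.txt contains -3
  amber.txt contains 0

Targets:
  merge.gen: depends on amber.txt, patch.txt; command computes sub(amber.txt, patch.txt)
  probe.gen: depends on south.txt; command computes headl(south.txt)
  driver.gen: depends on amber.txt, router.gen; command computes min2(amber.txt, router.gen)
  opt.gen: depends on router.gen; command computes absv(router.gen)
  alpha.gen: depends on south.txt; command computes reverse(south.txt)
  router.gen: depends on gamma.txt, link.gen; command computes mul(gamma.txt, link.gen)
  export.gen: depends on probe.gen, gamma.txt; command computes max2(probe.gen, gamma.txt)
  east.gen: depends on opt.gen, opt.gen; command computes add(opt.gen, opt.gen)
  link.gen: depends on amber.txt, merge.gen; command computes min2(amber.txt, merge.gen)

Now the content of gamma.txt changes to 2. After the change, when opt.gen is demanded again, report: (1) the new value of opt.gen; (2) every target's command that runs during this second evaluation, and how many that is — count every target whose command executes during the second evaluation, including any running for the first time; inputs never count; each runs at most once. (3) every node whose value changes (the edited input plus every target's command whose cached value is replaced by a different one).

First demand of the output computes:
  merge.gen = sub(0, -3) = 3
  link.gen = min2(0, 3) = 0
  router.gen = mul(-1, 0) = 0
  opt.gen = absv(0) = 0

After the edit, cleaning proceeds:
  router.gen: a read changed (gamma.txt -1->2) — executes, giving 0 — identical to its old value.
  opt.gen: dirty, but its reads are unchanged (router.gen unchanged); cached 0 stands.

Note the absorption at router.gen: it re-runs yet its value is the same, leaving the output's value untouched.

Demanding opt.gen again yields 0.
1 target commands run: router.gen.
The nodes whose values change: gamma.txt.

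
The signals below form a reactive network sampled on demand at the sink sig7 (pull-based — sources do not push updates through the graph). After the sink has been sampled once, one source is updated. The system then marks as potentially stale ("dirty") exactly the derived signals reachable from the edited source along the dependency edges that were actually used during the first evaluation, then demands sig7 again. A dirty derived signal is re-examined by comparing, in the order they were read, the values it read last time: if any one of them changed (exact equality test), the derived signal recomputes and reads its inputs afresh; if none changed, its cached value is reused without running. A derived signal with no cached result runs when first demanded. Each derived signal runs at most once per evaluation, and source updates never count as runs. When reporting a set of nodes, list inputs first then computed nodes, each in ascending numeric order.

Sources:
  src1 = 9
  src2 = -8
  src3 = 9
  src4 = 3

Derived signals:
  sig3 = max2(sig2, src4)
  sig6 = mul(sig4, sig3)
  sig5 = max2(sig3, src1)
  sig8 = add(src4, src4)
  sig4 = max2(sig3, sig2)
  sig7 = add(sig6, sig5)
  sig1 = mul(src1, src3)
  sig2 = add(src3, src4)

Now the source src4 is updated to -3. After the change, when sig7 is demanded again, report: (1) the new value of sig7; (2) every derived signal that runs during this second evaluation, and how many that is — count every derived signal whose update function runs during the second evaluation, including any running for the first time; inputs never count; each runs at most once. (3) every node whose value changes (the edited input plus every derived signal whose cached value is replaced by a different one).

sig7 now evaluates to 45.
Run set: sig2, sig3, sig4, sig5, sig6, sig7 (6 run).
Changed values: src4, sig2, sig3, sig4, sig5, sig6, sig7.

Initial pass — values computed on the first demand:
  sig2 = add(9, 3) = 12
  sig3 = max2(12, 3) = 12
  sig4 = max2(12, 12) = 12
  sig5 = max2(12, 9) = 12
  sig6 = mul(12, 12) = 144
  sig7 = add(144, 12) = 156

Second demand — change propagation:
  sig2: re-runs because src4 3->-3; new result 6.
  sig3: re-runs because sig2 12->6; src4 3->-3; new result 6.
  sig4: re-runs because sig3 12->6; sig2 12->6; new result 6.
  sig5: re-runs because sig3 12->6; new result 9.
  sig6: re-runs because sig4 12->6; sig3 12->6; new result 36.
  sig7: re-runs because sig6 144->36; sig5 12->9; new result 45.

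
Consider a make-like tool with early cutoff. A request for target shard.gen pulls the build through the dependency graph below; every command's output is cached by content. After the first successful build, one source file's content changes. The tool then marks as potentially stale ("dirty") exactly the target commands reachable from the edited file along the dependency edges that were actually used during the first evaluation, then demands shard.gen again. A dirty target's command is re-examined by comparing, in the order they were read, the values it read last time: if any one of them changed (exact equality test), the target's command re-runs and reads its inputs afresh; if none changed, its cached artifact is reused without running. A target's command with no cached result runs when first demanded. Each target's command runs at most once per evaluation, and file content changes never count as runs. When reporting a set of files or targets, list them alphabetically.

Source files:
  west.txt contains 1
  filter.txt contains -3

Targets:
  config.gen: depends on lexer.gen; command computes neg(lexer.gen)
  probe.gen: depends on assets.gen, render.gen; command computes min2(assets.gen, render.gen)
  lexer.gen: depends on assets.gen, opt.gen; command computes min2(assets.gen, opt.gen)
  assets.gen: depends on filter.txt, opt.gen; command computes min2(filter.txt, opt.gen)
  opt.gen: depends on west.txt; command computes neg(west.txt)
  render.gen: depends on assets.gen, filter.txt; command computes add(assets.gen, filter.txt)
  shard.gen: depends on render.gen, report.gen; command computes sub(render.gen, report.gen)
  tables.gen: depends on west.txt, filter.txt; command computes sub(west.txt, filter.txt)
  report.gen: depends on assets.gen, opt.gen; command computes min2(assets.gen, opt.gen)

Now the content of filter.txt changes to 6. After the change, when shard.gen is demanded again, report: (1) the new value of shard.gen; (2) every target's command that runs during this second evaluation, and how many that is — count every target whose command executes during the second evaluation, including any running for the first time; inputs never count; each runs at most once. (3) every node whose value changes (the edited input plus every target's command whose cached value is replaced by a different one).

First demand of the output computes:
  opt.gen = neg(1) = -1
  assets.gen = min2(-3, -1) = -3
  render.gen = add(-3, -3) = -6
  report.gen = min2(-3, -1) = -3
  shard.gen = sub(-6, -3) = -3

After the edit, cleaning proceeds:
  assets.gen: a read changed (filter.txt -3->6) — executes, giving -1.
  render.gen: a read changed (assets.gen -3->-1; filter.txt -3->6) — executes, giving 5.
  report.gen: a read changed (assets.gen -3->-1) — executes, giving -1.
  shard.gen: a read changed (render.gen -6->5; report.gen -3->-1) — executes, giving 6.

Demanding shard.gen again yields 6.
4 target commands run: assets.gen, render.gen, report.gen, shard.gen.
The nodes whose values change: assets.gen, filter.txt, render.gen, report.gen, shard.gen.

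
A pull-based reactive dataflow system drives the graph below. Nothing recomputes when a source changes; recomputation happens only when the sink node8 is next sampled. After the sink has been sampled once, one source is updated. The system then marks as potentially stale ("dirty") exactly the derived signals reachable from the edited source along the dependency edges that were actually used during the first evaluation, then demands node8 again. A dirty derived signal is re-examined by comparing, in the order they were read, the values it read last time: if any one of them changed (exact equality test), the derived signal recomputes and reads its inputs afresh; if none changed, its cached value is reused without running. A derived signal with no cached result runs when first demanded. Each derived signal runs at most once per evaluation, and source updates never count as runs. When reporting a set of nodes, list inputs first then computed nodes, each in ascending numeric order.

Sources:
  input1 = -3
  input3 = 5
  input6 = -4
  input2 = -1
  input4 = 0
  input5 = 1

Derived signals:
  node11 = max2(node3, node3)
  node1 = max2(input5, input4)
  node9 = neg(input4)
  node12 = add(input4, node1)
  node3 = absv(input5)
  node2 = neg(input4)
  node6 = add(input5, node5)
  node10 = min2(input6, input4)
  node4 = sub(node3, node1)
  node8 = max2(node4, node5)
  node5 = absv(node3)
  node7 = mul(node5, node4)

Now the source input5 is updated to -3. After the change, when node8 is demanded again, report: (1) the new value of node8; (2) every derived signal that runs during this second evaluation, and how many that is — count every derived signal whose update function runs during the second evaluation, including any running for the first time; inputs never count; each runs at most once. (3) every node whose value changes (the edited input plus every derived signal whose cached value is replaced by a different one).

New value of node8: 3.
Derived signals that run: node1, node3, node4, node5, node8 — 5 in total.
Values that change: input5, node1, node3, node4, node5, node8.

First evaluation (everything demanded from the output):
  node1 = max2(1, 0) = 1
  node3 = absv(1) = 1
  node4 = sub(1, 1) = 0
  node5 = absv(1) = 1
  node8 = max2(0, 1) = 1

Propagation after the edit:
  node1: runs — input5 1->-3; result 0.
  node3: runs — input5 1->-3; result 3.
  node4: runs — node3 1->3; node1 1->0; result 3.
  node5: runs — node3 1->3; result 3.
  node8: runs — node4 0->3; node5 1->3; result 3.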